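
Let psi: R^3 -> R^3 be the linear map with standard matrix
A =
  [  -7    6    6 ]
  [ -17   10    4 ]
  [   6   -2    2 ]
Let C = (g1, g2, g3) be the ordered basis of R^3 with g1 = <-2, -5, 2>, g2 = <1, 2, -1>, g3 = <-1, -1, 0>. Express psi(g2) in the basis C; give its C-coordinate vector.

<0, 0, 1>

Compute psi(g2) = A g2 = <-1, -1, 0> in standard coordinates.
Then write this in C-coordinates: solve for y in y_1 g1 + ... + y_3 g3 = <-1, -1, 0>.
This gives y = <0, 0, 1>, which is column 2 of [psi]_C.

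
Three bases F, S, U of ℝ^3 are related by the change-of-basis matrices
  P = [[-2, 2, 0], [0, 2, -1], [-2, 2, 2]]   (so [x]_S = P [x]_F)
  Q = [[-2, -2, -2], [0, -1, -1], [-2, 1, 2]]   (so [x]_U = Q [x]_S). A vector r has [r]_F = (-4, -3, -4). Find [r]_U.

(12, 8, -18)

First [r]_S = P [r]_F = (2, -2, -6).
Then [r]_U = Q [r]_S = (12, 8, -18).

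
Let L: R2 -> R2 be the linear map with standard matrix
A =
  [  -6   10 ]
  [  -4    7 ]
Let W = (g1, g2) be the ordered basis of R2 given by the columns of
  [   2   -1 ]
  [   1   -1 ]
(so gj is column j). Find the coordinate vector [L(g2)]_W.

[-1, 2]

Compute L(g2) = A g2 = [-4, -3] in standard coordinates.
Then write this in W-coordinates: solve for y in y_1 g1 + y_2 g2 = [-4, -3].
This gives y = [-1, 2], which is column 2 of [L]_W.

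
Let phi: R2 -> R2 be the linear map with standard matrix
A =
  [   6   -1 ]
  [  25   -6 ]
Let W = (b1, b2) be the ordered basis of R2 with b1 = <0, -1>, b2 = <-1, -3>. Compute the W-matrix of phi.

[[-3, -2], [-1, 3]]

The j-th column of [phi]_W is [phi(bj)]_W.
phi(b1) = A b1 = <1, 6> = -3b1 - b2, so column 1 is <-3, -1>.
Repeating for b2 and assembling the columns gives [[-3, -2], [-1, 3]].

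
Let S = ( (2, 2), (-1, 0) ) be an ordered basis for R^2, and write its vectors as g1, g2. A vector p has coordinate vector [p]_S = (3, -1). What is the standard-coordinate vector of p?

(7, 6)

By definition p = 3g1 - g2.
Summing componentwise gives (7, 6).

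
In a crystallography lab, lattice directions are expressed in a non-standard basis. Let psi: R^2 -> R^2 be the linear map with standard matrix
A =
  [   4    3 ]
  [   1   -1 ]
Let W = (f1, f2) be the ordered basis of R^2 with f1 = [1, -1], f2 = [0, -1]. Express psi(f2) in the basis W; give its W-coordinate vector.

[-3, 2]

Compute psi(f2) = A f2 = [-3, 1] in standard coordinates.
Then write this in W-coordinates: solve for y in y_1 f1 + y_2 f2 = [-3, 1].
This gives y = [-3, 2], which is column 2 of [psi]_W.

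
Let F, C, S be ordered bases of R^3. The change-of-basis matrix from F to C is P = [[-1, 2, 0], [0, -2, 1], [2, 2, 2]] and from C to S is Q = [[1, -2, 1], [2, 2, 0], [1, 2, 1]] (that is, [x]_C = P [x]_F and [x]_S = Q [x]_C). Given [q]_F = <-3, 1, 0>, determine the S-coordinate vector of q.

<5, 6, -3>

First [q]_C = P [q]_F = <5, -2, -4>.
Then [q]_S = Q [q]_C = <5, 6, -3>.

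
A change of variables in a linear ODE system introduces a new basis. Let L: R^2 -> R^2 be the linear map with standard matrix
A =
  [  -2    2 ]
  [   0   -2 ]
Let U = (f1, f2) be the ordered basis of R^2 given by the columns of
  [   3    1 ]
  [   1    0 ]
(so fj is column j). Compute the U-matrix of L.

Let P have columns f1, f2. Then [L]_U = P^(-1) A P.
Here det P = -1, so P^(-1) is integer; computing A P first and then P^(-1)(A P) gives [[-2, 0], [2, -2]].

[[-2, 0], [2, -2]]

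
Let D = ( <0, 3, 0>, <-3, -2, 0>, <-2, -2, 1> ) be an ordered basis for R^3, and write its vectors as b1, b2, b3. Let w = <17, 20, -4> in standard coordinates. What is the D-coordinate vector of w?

<2, -3, -4>

Write w = c_1 b1 + ... + c_3 b3 and solve for the c_i.
Row-reducing the augmented matrix [M | w] gives c = (2, -3, -4).
Check: 2b1 - 3b2 - 4b3 = <17, 20, -4>.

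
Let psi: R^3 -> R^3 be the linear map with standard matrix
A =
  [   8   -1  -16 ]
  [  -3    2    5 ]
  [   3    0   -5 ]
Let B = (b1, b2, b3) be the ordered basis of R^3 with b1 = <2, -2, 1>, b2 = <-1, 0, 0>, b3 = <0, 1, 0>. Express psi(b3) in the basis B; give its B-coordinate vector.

<0, 1, 2>

Compute psi(b3) = A b3 = <-1, 2, 0> in standard coordinates.
Then write this in B-coordinates: solve for y in y_1 b1 + ... + y_3 b3 = <-1, 2, 0>.
This gives y = <0, 1, 2>, which is column 3 of [psi]_B.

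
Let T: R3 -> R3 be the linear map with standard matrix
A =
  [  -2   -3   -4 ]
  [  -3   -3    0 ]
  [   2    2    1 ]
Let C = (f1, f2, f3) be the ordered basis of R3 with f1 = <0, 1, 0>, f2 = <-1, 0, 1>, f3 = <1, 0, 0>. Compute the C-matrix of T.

[[-3, 3, -3], [2, -1, 2], [-1, -3, 0]]

Let P have columns f1, ..., f3. Then [T]_C = P^(-1) A P.
Here det P = 1, so P^(-1) is integer; computing A P first and then P^(-1)(A P) gives [[-3, 3, -3], [2, -1, 2], [-1, -3, 0]].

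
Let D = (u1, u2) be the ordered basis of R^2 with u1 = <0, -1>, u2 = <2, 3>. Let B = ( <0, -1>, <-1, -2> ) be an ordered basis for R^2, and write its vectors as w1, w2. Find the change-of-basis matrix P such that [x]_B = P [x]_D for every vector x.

Let M have columns uj and N have columns wj. Then for every x, N [x]_B = x = M [x]_D, so P = N^(-1) M.
Since det N = -1, N^(-1) has integer entries; multiplying gives P = [[1, 1], [0, -2]].

[[1, 1], [0, -2]]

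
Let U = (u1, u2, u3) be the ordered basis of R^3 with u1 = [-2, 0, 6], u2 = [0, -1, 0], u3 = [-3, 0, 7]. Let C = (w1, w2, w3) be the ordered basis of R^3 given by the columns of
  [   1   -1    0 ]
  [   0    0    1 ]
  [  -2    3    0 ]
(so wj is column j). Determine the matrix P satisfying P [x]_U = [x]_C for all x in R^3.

[[0, 0, -2], [2, 0, 1], [0, -1, 0]]

Column j of P is [uj]_C, since P maps U-coordinates to C-coordinates.
Expressing u1 in C: u1 = 0·w1 + 2w2 + 0·w3, so column 1 of P is [0, 2, 0].
Doing the same for each uj gives P = [[0, 0, -2], [2, 0, 1], [0, -1, 0]].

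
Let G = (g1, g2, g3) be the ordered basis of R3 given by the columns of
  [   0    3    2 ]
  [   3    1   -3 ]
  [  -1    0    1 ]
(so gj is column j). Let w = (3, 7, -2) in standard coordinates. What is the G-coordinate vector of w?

Write w = c_1 g1 + ... + c_3 g3 and solve for the c_i.
Row-reducing the augmented matrix [M | w] gives c = (2, 1, 0).
Check: 2g1 + g2 + 0·g3 = (3, 7, -2).

(2, 1, 0)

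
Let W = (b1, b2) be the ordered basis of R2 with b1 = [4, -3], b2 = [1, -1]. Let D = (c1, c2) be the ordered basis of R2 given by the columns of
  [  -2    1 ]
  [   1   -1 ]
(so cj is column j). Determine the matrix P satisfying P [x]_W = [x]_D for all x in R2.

[[-1, 0], [2, 1]]

Let M have columns bj and N have columns cj. Then for every x, N [x]_D = x = M [x]_W, so P = N^(-1) M.
Since det N = 1, N^(-1) has integer entries; multiplying gives P = [[-1, 0], [2, 1]].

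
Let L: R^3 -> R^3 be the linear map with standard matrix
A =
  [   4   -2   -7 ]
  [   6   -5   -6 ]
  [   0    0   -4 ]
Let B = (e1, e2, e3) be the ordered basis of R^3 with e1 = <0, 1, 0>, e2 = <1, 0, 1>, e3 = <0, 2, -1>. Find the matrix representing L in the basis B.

[[-1, -2, -2], [-2, -3, 3], [-2, 1, -1]]

With P the matrix whose columns are e1, ..., e3, [L]_B = P^(-1) A P.
Column by column: L(e1) = A e1 = <-2, -5, 0>; its B-coordinates <-1, -2, -2> give column 1.
Continuing for each basis vector yields [L]_B = [[-1, -2, -2], [-2, -3, 3], [-2, 1, -1]].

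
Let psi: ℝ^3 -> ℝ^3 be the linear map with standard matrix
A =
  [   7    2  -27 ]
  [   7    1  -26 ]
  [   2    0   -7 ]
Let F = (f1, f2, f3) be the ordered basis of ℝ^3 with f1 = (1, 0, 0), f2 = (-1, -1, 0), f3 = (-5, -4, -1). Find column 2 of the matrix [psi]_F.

(1, 0, 2)

Column 2 of [psi]_F is the F-coordinate vector of psi(f2).
In standard coordinates psi(f2) = A f2 = (-9, -8, -2).
Converting to F: (-9, -8, -2) = f1 + 0·f2 + 2f3, so the coordinate vector is (1, 0, 2).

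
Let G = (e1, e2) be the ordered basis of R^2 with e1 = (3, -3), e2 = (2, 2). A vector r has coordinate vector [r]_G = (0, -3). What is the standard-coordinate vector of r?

r = M [r]_G, where M has columns e1, e2.
Carrying out the matrix-vector product, r = (-6, -6).

(-6, -6)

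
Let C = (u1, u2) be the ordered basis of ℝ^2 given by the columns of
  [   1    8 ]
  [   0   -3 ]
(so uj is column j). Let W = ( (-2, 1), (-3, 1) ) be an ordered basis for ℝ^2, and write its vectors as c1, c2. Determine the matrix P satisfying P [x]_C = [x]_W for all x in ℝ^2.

[[1, -1], [-1, -2]]

Column j of P is [uj]_W, since P maps C-coordinates to W-coordinates.
Expressing u1 in W: u1 = c1 - c2, so column 1 of P is (1, -1).
Doing the same for each uj gives P = [[1, -1], [-1, -2]].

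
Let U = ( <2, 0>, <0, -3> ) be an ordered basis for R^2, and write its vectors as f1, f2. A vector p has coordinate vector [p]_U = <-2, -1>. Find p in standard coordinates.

<-4, 3>

By definition p = -2f1 - f2.
Summing componentwise gives <-4, 3>.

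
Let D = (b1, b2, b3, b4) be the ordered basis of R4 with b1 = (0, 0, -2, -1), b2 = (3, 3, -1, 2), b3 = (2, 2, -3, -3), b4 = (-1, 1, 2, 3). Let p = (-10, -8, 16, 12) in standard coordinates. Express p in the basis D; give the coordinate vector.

Write p = c_1 b1 + ... + c_4 b4 and solve for the c_i.
Row-reducing the augmented matrix [M | p] gives c = (-2, -1, -3, 1).
Check: -2b1 - b2 - 3b3 + b4 = (-10, -8, 16, 12).

(-2, -1, -3, 1)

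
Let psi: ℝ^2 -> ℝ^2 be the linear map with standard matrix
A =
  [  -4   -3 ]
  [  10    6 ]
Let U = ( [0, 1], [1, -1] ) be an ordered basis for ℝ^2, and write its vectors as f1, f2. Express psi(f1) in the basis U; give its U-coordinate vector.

Column 1 of [psi]_U is the U-coordinate vector of psi(f1).
In standard coordinates psi(f1) = A f1 = [-3, 6].
Converting to U: [-3, 6] = 3f1 - 3f2, so the coordinate vector is [3, -3].

[3, -3]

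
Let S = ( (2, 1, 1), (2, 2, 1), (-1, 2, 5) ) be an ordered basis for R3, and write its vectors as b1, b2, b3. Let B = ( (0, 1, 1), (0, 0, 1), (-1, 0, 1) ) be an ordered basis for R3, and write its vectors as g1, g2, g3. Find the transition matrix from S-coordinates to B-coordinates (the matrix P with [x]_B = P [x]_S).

Let M have columns bj and N have columns gj. Then for every x, N [x]_B = x = M [x]_S, so P = N^(-1) M.
Since det N = -1, N^(-1) has integer entries; multiplying gives P = [[1, 2, 2], [2, 1, 2], [-2, -2, 1]].

[[1, 2, 2], [2, 1, 2], [-2, -2, 1]]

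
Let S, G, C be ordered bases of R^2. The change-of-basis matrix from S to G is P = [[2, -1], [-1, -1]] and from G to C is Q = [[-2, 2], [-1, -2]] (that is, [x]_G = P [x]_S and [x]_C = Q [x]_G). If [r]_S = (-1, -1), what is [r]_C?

(6, -3)

Apply P to get G-coordinates (-1, 2), then Q to get C-coordinates.
The result is [r]_C = (6, -3).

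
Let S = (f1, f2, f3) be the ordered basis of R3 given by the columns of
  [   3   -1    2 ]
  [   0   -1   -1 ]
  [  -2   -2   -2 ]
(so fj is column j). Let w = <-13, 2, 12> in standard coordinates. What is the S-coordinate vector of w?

Write w = c_1 f1 + ... + c_3 f3 and solve for the c_i.
Solving this 3x3 system gives c = (-4, -1, -1).
Check: -4f1 - f2 - f3 = <-13, 2, 12>.

<-4, -1, -1>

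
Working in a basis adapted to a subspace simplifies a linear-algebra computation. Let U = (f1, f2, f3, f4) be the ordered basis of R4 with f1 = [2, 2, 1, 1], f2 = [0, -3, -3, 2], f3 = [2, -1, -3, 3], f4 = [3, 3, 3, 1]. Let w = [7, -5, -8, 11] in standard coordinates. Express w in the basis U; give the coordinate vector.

[1, 3, 1, 1]

Write w = c_1 f1 + ... + c_4 f4 and solve for the c_i.
Gaussian elimination on [M | w] yields c = (1, 3, 1, 1).
Check: f1 + 3f2 + f3 + f4 = [7, -5, -8, 11].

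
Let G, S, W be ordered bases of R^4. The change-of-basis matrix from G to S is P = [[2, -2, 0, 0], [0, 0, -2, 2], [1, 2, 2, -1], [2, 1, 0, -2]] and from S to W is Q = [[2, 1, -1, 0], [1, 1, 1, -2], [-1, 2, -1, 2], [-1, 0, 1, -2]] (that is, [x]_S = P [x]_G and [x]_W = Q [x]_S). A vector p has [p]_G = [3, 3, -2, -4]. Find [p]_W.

Composing the changes, [p]_W = Q P [p]_G.
Q P = [[3, -6, -4, 3], [-1, -2, 0, 5], [1, 2, -6, 1], [-5, 2, 2, 3]]; applying this to [3, 3, -2, -4] gives [-13, -29, 17, -25].

[-13, -29, 17, -25]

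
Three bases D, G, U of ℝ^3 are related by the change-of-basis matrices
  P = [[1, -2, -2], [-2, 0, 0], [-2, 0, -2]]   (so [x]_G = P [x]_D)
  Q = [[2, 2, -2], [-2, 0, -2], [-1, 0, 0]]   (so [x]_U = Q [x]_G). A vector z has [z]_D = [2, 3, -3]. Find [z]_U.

[-8, -8, -2]

Composing the changes, [z]_U = Q P [z]_D.
Q P = [[2, -4, 0], [2, 4, 8], [-1, 2, 2]]; applying this to [2, 3, -3] gives [-8, -8, -2].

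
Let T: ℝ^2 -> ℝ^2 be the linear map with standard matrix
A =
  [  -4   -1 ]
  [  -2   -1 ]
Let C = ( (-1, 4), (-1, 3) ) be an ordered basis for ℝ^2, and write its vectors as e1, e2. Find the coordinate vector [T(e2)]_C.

Column 2 of [T]_C is the C-coordinate vector of T(e2).
In standard coordinates T(e2) = A e2 = (1, -1).
Converting to C: (1, -1) = 2e1 - 3e2, so the coordinate vector is (2, -3).

(2, -3)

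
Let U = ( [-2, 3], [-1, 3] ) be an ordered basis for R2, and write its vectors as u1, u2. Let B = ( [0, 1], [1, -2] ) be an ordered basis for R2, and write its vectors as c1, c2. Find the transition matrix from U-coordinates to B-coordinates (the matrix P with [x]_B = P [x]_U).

Let M have columns uj and N have columns cj. Then for every x, N [x]_B = x = M [x]_U, so P = N^(-1) M.
Since det N = -1, N^(-1) has integer entries; multiplying gives P = [[-1, 1], [-2, -1]].

[[-1, 1], [-2, -1]]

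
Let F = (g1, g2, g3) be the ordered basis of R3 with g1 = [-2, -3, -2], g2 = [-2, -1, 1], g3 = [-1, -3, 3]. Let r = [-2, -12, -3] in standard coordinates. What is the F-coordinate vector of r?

Write r = c_1 g1 + ... + c_3 g3 and solve for the c_i.
Row-reducing the augmented matrix [M | r] gives c = (3, -3, 2).
Check: 3g1 - 3g2 + 2g3 = [-2, -12, -3].

[3, -3, 2]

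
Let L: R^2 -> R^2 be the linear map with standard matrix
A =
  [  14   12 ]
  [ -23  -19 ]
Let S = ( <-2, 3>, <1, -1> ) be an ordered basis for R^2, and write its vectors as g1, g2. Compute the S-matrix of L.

[[-3, -2], [2, -2]]

Let P have columns g1, g2. Then [L]_S = P^(-1) A P.
Here det P = -1, so P^(-1) is integer; computing A P first and then P^(-1)(A P) gives [[-3, -2], [2, -2]].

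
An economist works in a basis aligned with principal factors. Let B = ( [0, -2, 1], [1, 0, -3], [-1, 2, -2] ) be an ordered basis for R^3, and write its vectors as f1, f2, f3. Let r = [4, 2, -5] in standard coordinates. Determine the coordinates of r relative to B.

We seek scalars with c_1 f1 + ... + c_3 f3 = r; equivalently solve M c = r where the columns of M are f1, ..., f3.
Solving this 3x3 system gives c = (-3, 2, -2).
Check: -3f1 + 2f2 - 2f3 = [4, 2, -5].

[-3, 2, -2]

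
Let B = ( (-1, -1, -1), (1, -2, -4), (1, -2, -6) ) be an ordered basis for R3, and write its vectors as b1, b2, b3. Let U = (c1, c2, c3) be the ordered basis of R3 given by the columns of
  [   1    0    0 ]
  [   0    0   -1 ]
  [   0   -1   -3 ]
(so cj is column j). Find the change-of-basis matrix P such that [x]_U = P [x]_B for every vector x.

Column j of P is [bj]_U, since P maps B-coordinates to U-coordinates.
Expressing b1 in U: b1 = -c1 - 2c2 + c3, so column 1 of P is (-1, -2, 1).
Doing the same for each bj gives P = [[-1, 1, 1], [-2, -2, 0], [1, 2, 2]].

[[-1, 1, 1], [-2, -2, 0], [1, 2, 2]]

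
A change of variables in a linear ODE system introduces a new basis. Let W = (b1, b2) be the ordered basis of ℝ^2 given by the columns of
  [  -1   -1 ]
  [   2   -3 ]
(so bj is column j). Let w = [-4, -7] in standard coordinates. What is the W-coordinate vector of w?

[1, 3]

We seek scalars with c_1 b1 + c_2 b2 = w; equivalently solve M c = w where the columns of M are b1, b2.
System: -c_1 - c_2 = -4, 2c_1 - 3c_2 = -7; solving gives c_1 = 1, c_2 = 3.
Check: b1 + 3b2 = [-4, -7].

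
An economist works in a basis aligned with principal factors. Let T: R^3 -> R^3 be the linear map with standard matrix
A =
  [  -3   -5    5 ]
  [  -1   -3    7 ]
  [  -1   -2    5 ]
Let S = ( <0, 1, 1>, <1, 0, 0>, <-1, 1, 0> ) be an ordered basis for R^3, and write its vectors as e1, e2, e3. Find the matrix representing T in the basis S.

[[3, -1, -1], [1, -3, -3], [1, 0, -1]]

The j-th column of [T]_S is [T(ej)]_S.
T(e1) = A e1 = <0, 4, 3> = 3e1 + e2 + e3, so column 1 is <3, 1, 1>.
Repeating for e2, e3 and assembling the columns gives [[3, -1, -1], [1, -3, -3], [1, 0, -1]].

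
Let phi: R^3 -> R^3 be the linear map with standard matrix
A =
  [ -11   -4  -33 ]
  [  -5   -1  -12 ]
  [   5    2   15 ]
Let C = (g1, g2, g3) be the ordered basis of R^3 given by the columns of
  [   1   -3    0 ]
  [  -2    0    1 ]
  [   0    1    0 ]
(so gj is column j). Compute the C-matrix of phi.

[[0, 0, 2], [1, 0, 2], [-3, 3, 3]]

With P the matrix whose columns are g1, ..., g3, [phi]_C = P^(-1) A P.
Column by column: phi(g1) = A g1 = [-3, -3, 1]; its C-coordinates [0, 1, -3] give column 1.
Continuing for each basis vector yields [phi]_C = [[0, 0, 2], [1, 0, 2], [-3, 3, 3]].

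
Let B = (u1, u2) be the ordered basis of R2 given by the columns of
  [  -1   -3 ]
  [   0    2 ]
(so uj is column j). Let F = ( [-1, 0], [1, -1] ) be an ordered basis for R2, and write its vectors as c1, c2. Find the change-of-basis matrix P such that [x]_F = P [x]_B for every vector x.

Let M have columns uj and N have columns cj. Then for every x, N [x]_F = x = M [x]_B, so P = N^(-1) M.
Since det N = 1, N^(-1) has integer entries; multiplying gives P = [[1, 1], [0, -2]].

[[1, 1], [0, -2]]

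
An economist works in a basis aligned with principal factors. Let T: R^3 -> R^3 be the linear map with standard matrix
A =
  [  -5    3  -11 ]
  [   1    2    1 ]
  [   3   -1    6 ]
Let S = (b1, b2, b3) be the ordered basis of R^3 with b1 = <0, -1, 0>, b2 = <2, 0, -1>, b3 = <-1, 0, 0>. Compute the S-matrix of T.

The j-th column of [T]_S is [T(bj)]_S.
T(b1) = A b1 = <-3, -2, 1> = 2b1 - b2 + b3, so column 1 is <2, -1, 1>.
Repeating for b2, b3 and assembling the columns gives [[2, -1, 1], [-1, 0, 3], [1, -1, 1]].

[[2, -1, 1], [-1, 0, 3], [1, -1, 1]]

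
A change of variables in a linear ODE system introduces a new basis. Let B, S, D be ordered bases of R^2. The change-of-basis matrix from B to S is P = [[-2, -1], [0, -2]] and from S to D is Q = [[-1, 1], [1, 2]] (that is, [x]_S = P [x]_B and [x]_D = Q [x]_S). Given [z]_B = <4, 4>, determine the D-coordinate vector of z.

<4, -28>

Composing the changes, [z]_D = Q P [z]_B.
Q P = [[2, -1], [-2, -5]]; applying this to <4, 4> gives <4, -28>.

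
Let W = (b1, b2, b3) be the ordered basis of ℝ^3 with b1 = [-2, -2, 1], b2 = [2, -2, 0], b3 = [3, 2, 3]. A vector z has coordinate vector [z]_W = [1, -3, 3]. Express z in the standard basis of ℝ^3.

By definition z = b1 - 3b2 + 3b3.
Summing componentwise gives [1, 10, 10].

[1, 10, 10]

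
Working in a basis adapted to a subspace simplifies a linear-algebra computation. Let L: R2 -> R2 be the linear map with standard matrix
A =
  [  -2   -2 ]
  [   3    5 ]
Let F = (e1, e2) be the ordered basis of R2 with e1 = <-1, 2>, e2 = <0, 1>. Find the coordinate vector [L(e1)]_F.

<2, 3>

Column 1 of [L]_F is the F-coordinate vector of L(e1).
In standard coordinates L(e1) = A e1 = <-2, 7>.
Converting to F: <-2, 7> = 2e1 + 3e2, so the coordinate vector is <2, 3>.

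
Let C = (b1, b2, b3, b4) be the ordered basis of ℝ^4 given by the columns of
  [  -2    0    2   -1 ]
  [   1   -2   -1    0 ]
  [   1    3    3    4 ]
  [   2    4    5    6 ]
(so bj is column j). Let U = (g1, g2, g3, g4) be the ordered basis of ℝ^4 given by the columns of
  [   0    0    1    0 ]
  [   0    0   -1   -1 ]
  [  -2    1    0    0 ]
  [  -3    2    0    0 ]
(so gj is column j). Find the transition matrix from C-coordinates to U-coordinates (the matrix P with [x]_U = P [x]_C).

Let M have columns bj and N have columns gj. Then for every x, N [x]_U = x = M [x]_C, so P = N^(-1) M.
Since det N = 1, N^(-1) has integer entries; multiplying gives P = [[0, -2, -1, -2], [1, -1, 1, 0], [-2, 0, 2, -1], [1, 2, -1, 1]].

[[0, -2, -1, -2], [1, -1, 1, 0], [-2, 0, 2, -1], [1, 2, -1, 1]]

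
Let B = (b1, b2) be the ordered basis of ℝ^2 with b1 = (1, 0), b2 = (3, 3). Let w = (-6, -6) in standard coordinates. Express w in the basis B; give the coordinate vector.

(0, -2)

[w]_B is the unique c with M c = w, where M has columns b1, b2.
System: c_1 + 3c_2 = -6, 0c_1 + 3c_2 = -6; solving gives c_1 = 0, c_2 = -2.
Check: 0·b1 - 2b2 = (-6, -6).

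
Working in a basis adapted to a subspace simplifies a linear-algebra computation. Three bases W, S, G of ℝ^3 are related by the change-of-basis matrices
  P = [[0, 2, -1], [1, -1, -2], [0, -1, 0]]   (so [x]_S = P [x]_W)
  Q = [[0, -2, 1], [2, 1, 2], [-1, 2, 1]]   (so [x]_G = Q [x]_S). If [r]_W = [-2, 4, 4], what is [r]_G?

Composing the changes, [r]_G = Q P [r]_W.
Q P = [[-2, 1, 4], [1, 1, -4], [2, -5, -3]]; applying this to [-2, 4, 4] gives [24, -14, -36].

[24, -14, -36]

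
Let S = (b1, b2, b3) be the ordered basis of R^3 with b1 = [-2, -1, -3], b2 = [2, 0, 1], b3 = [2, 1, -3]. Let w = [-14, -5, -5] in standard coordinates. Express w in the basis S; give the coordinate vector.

[3, -2, -2]

[w]_S is the unique c with M c = w, where M has columns b1, ..., b3.
Solving this 3x3 system gives c = (3, -2, -2).
Check: 3b1 - 2b2 - 2b3 = [-14, -5, -5].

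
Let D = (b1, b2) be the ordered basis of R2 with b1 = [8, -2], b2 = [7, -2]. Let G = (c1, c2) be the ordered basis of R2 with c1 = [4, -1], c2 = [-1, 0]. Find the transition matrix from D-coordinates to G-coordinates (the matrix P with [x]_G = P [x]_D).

Column j of P is [bj]_G, since P maps D-coordinates to G-coordinates.
Expressing b1 in G: b1 = 2c1 + 0·c2, so column 1 of P is [2, 0].
Doing the same for each bj gives P = [[2, 2], [0, 1]].

[[2, 2], [0, 1]]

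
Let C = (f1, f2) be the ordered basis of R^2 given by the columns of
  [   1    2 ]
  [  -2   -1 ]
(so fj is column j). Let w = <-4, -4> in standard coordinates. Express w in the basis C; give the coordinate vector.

[w]_C is the unique c with M c = w, where M has columns f1, f2.
System: c_1 + 2c_2 = -4, -2c_1 - c_2 = -4; solving gives c_1 = 4, c_2 = -4.
Check: 4f1 - 4f2 = <-4, -4>.

<4, -4>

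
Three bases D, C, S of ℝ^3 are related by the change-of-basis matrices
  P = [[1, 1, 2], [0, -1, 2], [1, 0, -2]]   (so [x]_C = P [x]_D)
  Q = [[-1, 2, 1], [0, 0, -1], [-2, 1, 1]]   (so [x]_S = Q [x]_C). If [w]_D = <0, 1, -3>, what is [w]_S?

Composing the changes, [w]_S = Q P [w]_D.
Q P = [[0, -3, 0], [-1, 0, 2], [-1, -3, -4]]; applying this to <0, 1, -3> gives <-3, -6, 9>.

<-3, -6, 9>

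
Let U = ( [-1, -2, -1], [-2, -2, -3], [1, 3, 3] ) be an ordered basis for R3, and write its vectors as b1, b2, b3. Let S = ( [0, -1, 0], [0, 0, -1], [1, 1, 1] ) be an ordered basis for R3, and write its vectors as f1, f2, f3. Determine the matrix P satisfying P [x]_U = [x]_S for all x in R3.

[[1, 0, -2], [0, 1, -2], [-1, -2, 1]]

Let M have columns bj and N have columns fj. Then for every x, N [x]_S = x = M [x]_U, so P = N^(-1) M.
Since det N = 1, N^(-1) has integer entries; multiplying gives P = [[1, 0, -2], [0, 1, -2], [-1, -2, 1]].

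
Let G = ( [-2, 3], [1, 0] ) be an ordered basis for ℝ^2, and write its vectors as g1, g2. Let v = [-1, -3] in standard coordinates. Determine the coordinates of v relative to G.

[-1, -3]

Write v = c_1 g1 + c_2 g2 and solve for the c_i.
System: -2c_1 + c_2 = -1, 3c_1 + 0c_2 = -3; solving gives c_1 = -1, c_2 = -3.
Check: -g1 - 3g2 = [-1, -3].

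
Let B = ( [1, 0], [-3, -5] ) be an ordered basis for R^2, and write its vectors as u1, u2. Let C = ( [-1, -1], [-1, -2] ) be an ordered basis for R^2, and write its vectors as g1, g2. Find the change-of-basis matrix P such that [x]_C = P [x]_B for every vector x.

Column j of P is [uj]_C, since P maps B-coordinates to C-coordinates.
Expressing u1 in C: u1 = -2g1 + g2, so column 1 of P is [-2, 1].
Doing the same for each uj gives P = [[-2, 1], [1, 2]].

[[-2, 1], [1, 2]]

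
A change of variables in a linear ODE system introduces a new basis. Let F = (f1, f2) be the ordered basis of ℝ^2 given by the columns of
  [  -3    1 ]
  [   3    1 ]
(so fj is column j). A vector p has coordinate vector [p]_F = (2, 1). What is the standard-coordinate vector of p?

(-5, 7)

By definition p = 2f1 + f2.
Summing componentwise gives (-5, 7).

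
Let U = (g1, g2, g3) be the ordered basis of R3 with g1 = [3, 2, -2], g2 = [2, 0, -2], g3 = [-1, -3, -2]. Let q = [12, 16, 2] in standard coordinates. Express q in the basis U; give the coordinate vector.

[2, 1, -4]

[q]_U is the unique c with M c = q, where M has columns g1, ..., g3.
Gaussian elimination on [M | q] yields c = (2, 1, -4).
Check: 2g1 + g2 - 4g3 = [12, 16, 2].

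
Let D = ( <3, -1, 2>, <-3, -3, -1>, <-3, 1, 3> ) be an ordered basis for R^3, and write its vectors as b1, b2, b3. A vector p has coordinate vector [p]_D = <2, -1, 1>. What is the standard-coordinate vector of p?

By definition p = 2b1 - b2 + b3.
Summing componentwise gives <6, 2, 8>.

<6, 2, 8>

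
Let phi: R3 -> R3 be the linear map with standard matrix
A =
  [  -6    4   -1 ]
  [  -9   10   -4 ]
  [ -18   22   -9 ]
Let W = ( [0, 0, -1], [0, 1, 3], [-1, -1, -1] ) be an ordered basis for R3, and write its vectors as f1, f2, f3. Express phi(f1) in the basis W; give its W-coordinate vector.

[1, 3, -1]

Column 1 of [phi]_W is the W-coordinate vector of phi(f1).
In standard coordinates phi(f1) = A f1 = [1, 4, 9].
Converting to W: [1, 4, 9] = f1 + 3f2 - f3, so the coordinate vector is [1, 3, -1].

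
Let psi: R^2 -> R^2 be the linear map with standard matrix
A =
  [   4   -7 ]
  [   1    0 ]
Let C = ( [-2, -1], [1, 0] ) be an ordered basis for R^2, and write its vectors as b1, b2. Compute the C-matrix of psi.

The j-th column of [psi]_C is [psi(bj)]_C.
psi(b1) = A b1 = [-1, -2] = 2b1 + 3b2, so column 1 is [2, 3].
Repeating for b2 and assembling the columns gives [[2, -1], [3, 2]].

[[2, -1], [3, 2]]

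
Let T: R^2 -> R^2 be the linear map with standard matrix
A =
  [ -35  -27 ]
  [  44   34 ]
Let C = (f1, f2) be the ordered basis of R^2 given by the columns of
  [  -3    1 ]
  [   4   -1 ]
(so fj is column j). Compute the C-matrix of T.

[[1, 2], [0, -2]]

Let P have columns f1, f2. Then [T]_C = P^(-1) A P.
Here det P = -1, so P^(-1) is integer; computing A P first and then P^(-1)(A P) gives [[1, 2], [0, -2]].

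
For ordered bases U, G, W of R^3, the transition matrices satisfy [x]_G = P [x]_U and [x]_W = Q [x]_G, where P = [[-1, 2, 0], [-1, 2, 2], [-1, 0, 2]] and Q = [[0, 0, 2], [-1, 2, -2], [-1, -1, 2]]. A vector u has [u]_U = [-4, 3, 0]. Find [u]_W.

[8, 2, -12]

Apply P to get G-coordinates [10, 10, 4], then Q to get W-coordinates.
The result is [u]_W = [8, 2, -12].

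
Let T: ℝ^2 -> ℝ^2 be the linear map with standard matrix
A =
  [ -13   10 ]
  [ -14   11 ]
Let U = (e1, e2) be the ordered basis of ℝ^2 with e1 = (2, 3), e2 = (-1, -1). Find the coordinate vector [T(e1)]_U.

Compute T(e1) = A e1 = (4, 5) in standard coordinates.
Then write this in U-coordinates: solve for y in y_1 e1 + y_2 e2 = (4, 5).
This gives y = (1, -2), which is column 1 of [T]_U.

(1, -2)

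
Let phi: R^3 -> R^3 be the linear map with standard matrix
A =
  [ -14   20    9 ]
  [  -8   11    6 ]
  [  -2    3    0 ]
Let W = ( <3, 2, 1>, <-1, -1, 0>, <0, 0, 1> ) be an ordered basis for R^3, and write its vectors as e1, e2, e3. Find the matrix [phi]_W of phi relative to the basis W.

Let P have columns e1, ..., e3. Then [phi]_W = P^(-1) A P.
Here det P = -1, so P^(-1) is integer; computing A P first and then P^(-1)(A P) gives [[3, -3, 3], [2, -3, 0], [-3, 2, -3]].

[[3, -3, 3], [2, -3, 0], [-3, 2, -3]]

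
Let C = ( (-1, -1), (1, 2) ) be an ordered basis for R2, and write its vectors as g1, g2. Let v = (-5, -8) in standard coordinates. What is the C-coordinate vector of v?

(2, -3)

We seek scalars with c_1 g1 + c_2 g2 = v; equivalently solve M c = v where the columns of M are g1, g2.
System: -c_1 + c_2 = -5, -c_1 + 2c_2 = -8; solving gives c_1 = 2, c_2 = -3.
Check: 2g1 - 3g2 = (-5, -8).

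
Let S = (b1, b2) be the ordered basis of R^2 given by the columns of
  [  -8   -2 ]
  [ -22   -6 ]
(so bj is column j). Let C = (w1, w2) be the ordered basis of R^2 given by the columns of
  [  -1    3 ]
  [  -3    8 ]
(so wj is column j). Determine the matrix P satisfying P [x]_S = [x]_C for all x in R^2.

[[2, 2], [-2, 0]]

Take x = bj: its S-coordinates are the j-th standard unit vector, so P e_j — column j of P — equals [bj]_C.
b1 = 2w1 - 2w2, giving column 1 = (2, -2); repeating for each j gives P = [[2, 2], [-2, 0]].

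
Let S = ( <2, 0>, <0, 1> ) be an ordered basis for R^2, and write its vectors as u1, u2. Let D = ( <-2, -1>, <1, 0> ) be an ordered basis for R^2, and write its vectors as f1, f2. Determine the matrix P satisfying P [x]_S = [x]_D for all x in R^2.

Column j of P is [uj]_D, since P maps S-coordinates to D-coordinates.
Expressing u1 in D: u1 = 0·f1 + 2f2, so column 1 of P is <0, 2>.
Doing the same for each uj gives P = [[0, -1], [2, -2]].

[[0, -1], [2, -2]]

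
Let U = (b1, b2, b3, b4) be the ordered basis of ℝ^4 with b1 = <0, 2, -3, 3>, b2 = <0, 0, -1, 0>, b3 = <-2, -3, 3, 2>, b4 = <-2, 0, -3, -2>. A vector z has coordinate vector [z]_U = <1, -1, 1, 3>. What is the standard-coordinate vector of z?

<-8, -1, -8, -1>

z = M [z]_U, where M has columns b1, ..., b4.
Carrying out the matrix-vector product, z = <-8, -1, -8, -1>.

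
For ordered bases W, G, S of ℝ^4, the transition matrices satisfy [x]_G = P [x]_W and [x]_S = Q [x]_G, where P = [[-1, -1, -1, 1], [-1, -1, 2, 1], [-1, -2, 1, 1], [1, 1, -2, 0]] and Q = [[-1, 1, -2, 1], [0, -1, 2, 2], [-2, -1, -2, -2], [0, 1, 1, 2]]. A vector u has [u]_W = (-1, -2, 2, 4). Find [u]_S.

Apply P to get G-coordinates (5, 11, 11, -7), then Q to get S-coordinates.
The result is [u]_S = (-23, -3, -29, 8).

(-23, -3, -29, 8)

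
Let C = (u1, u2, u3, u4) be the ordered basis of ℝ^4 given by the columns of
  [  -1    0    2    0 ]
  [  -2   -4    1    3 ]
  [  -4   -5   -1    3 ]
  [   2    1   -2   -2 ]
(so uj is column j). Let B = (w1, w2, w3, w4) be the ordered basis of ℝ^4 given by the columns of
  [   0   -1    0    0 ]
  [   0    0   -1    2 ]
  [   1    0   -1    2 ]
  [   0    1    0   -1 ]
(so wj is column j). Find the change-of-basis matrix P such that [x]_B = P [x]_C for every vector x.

Column j of P is [uj]_B, since P maps C-coordinates to B-coordinates.
Expressing u1 in B: u1 = -2w1 + w2 + 0·w3 - w4, so column 1 of P is (-2, 1, 0, -1).
Doing the same for each uj gives P = [[-2, -1, -2, 0], [1, 0, -2, 0], [0, 2, -1, 1], [-1, -1, 0, 2]].

[[-2, -1, -2, 0], [1, 0, -2, 0], [0, 2, -1, 1], [-1, -1, 0, 2]]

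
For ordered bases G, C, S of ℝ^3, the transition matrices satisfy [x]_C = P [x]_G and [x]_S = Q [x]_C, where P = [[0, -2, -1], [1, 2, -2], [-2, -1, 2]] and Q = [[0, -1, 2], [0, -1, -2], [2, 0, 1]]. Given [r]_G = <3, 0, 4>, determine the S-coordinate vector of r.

<9, 1, -6>

Apply P to get C-coordinates <-4, -5, 2>, then Q to get S-coordinates.
The result is [r]_S = <9, 1, -6>.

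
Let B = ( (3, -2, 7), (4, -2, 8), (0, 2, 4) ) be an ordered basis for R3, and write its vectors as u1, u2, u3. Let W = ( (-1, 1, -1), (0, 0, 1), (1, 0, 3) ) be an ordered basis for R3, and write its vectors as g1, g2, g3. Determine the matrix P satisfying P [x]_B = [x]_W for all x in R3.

[[-2, -2, 2], [2, 0, 0], [1, 2, 2]]

Column j of P is [uj]_W, since P maps B-coordinates to W-coordinates.
Expressing u1 in W: u1 = -2g1 + 2g2 + g3, so column 1 of P is (-2, 2, 1).
Doing the same for each uj gives P = [[-2, -2, 2], [2, 0, 0], [1, 2, 2]].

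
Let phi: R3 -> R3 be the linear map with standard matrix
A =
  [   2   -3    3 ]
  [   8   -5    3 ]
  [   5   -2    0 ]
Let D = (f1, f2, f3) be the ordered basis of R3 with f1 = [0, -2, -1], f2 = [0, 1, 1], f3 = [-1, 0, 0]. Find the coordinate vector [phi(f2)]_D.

Compute phi(f2) = A f2 = [0, -2, -2] in standard coordinates.
Then write this in D-coordinates: solve for y in y_1 f1 + ... + y_3 f3 = [0, -2, -2].
This gives y = [0, -2, 0], which is column 2 of [phi]_D.

[0, -2, 0]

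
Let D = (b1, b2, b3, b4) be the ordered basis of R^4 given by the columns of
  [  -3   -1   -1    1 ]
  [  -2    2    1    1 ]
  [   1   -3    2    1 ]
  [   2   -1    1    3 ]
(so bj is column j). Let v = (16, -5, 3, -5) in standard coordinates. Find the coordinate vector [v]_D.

Write v = c_1 b1 + ... + c_4 b4 and solve for the c_i.
Gaussian elimination on [M | v] yields c = (-3, -4, -3, 0).
Check: -3b1 - 4b2 - 3b3 + 0·b4 = (16, -5, 3, -5).

(-3, -4, -3, 0)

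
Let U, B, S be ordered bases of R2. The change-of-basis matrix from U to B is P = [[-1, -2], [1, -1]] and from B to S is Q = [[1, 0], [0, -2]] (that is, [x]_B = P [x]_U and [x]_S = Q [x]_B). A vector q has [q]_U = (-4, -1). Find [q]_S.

(6, 6)

Composing the changes, [q]_S = Q P [q]_U.
Q P = [[-1, -2], [-2, 2]]; applying this to (-4, -1) gives (6, 6).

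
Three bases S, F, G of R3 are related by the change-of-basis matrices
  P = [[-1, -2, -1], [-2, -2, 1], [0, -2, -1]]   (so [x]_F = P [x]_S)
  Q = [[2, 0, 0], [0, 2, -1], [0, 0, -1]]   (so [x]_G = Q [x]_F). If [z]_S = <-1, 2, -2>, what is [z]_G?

<-2, -6, 2>

Composing the changes, [z]_G = Q P [z]_S.
Q P = [[-2, -4, -2], [-4, -2, 3], [0, 2, 1]]; applying this to <-1, 2, -2> gives <-2, -6, 2>.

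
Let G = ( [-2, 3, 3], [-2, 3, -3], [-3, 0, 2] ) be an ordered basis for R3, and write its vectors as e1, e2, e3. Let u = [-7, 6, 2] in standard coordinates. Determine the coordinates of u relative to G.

[1, 1, 1]

[u]_G is the unique c with M c = u, where M has columns e1, ..., e3.
Gaussian elimination on [M | u] yields c = (1, 1, 1).
Check: e1 + e2 + e3 = [-7, 6, 2].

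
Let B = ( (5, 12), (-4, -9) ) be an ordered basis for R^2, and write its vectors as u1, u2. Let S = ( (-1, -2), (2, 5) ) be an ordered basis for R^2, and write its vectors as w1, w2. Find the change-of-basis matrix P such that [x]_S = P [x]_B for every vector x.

[[-1, 2], [2, -1]]

Take x = uj: its B-coordinates are the j-th standard unit vector, so P e_j — column j of P — equals [uj]_S.
u1 = -w1 + 2w2, giving column 1 = (-1, 2); repeating for each j gives P = [[-1, 2], [2, -1]].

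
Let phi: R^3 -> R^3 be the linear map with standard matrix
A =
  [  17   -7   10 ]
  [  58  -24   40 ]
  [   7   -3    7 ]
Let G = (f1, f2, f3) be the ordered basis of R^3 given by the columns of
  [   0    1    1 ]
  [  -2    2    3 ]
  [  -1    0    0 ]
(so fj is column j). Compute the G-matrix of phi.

[[1, -1, 2], [2, 1, -2], [2, 2, -2]]

Let P have columns f1, ..., f3. Then [phi]_G = P^(-1) A P.
Here det P = -1, so P^(-1) is integer; computing A P first and then P^(-1)(A P) gives [[1, -1, 2], [2, 1, -2], [2, 2, -2]].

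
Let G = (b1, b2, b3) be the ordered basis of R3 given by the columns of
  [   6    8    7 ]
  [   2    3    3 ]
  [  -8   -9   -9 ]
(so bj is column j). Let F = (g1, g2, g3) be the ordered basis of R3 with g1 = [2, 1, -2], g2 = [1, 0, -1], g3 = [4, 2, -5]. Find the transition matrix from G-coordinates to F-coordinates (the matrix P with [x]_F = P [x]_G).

Take x = bj: its G-coordinates are the j-th standard unit vector, so P e_j — column j of P — equals [bj]_F.
b1 = -2g1 + 2g2 + 2g3, giving column 1 = [-2, 2, 2]; repeating for each j gives P = [[-2, 1, -1], [2, 2, 1], [2, 1, 2]].

[[-2, 1, -1], [2, 2, 1], [2, 1, 2]]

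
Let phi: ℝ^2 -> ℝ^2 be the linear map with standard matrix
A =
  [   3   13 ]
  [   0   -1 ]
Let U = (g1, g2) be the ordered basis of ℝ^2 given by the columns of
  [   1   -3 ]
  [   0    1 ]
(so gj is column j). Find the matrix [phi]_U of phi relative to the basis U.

With P the matrix whose columns are g1, g2, [phi]_U = P^(-1) A P.
Column by column: phi(g1) = A g1 = <3, 0>; its U-coordinates <3, 0> give column 1.
Continuing for each basis vector yields [phi]_U = [[3, 1], [0, -1]].

[[3, 1], [0, -1]]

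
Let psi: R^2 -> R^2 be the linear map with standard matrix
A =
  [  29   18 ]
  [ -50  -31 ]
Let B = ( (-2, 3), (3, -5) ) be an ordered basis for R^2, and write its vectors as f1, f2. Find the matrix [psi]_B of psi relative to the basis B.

[[-1, 0], [-2, -1]]

Let P have columns f1, f2. Then [psi]_B = P^(-1) A P.
Here det P = 1, so P^(-1) is integer; computing A P first and then P^(-1)(A P) gives [[-1, 0], [-2, -1]].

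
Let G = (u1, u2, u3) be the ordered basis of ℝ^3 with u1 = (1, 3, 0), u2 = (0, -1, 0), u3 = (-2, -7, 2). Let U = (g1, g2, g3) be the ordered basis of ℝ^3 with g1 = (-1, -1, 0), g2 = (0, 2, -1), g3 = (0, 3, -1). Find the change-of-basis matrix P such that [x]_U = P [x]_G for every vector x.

Column j of P is [uj]_U, since P maps G-coordinates to U-coordinates.
Expressing u1 in U: u1 = -g1 - 2g2 + 2g3, so column 1 of P is (-1, -2, 2).
Doing the same for each uj gives P = [[-1, 0, 2], [-2, 1, -1], [2, -1, -1]].

[[-1, 0, 2], [-2, 1, -1], [2, -1, -1]]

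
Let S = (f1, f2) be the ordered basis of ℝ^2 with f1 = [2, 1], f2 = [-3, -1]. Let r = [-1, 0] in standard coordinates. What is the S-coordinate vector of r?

[1, 1]

Write r = c_1 f1 + c_2 f2 and solve for the c_i.
System: 2c_1 - 3c_2 = -1, c_1 - c_2 = 0; solving gives c_1 = 1, c_2 = 1.
Check: f1 + f2 = [-1, 0].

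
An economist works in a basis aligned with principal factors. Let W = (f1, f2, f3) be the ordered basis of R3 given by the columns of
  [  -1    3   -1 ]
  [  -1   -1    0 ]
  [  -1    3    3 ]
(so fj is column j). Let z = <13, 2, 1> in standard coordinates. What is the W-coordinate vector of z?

We seek scalars with c_1 f1 + ... + c_3 f3 = z; equivalently solve M c = z where the columns of M are f1, ..., f3.
Gaussian elimination on [M | z] yields c = (-4, 2, -3).
Check: -4f1 + 2f2 - 3f3 = <13, 2, 1>.

<-4, 2, -3>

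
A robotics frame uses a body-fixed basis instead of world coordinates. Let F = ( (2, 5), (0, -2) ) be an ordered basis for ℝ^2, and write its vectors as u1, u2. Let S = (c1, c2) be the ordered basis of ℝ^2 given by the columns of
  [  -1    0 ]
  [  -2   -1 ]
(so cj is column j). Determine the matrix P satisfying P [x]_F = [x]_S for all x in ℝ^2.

Let M have columns uj and N have columns cj. Then for every x, N [x]_S = x = M [x]_F, so P = N^(-1) M.
Since det N = 1, N^(-1) has integer entries; multiplying gives P = [[-2, 0], [-1, 2]].

[[-2, 0], [-1, 2]]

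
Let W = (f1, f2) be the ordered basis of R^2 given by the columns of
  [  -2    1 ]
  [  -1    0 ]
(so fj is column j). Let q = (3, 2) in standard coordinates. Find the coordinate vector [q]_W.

We seek scalars with c_1 f1 + c_2 f2 = q; equivalently solve M c = q where the columns of M are f1, f2.
System: -2c_1 + c_2 = 3, -c_1 + 0c_2 = 2; solving gives c_1 = -2, c_2 = -1.
Check: -2f1 - f2 = (3, 2).

(-2, -1)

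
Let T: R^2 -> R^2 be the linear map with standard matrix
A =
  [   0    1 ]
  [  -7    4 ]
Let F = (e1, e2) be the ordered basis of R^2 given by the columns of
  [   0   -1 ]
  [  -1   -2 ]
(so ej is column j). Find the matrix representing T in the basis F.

[[2, -3], [1, 2]]

Let P have columns e1, e2. Then [T]_F = P^(-1) A P.
Here det P = -1, so P^(-1) is integer; computing A P first and then P^(-1)(A P) gives [[2, -3], [1, 2]].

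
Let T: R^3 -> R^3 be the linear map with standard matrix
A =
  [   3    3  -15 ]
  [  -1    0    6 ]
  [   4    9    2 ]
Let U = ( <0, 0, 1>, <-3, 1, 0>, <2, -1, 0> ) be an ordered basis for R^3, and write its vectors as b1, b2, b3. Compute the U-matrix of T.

[[2, -3, -1], [3, 0, 1], [-3, -3, 3]]

Let P have columns b1, ..., b3. Then [T]_U = P^(-1) A P.
Here det P = 1, so P^(-1) is integer; computing A P first and then P^(-1)(A P) gives [[2, -3, -1], [3, 0, 1], [-3, -3, 3]].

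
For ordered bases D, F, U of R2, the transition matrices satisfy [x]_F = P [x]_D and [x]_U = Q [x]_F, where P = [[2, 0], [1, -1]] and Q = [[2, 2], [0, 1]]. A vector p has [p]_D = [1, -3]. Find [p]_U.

[12, 4]

First [p]_F = P [p]_D = [2, 4].
Then [p]_U = Q [p]_F = [12, 4].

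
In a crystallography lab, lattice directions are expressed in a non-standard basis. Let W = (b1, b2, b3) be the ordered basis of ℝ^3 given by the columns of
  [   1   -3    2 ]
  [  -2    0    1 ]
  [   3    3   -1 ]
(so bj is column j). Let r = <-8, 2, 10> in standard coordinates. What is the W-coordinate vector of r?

Write r = c_1 b1 + ... + c_3 b3 and solve for the c_i.
Solving this 3x3 system gives c = (0, 4, 2).
Check: 0·b1 + 4b2 + 2b3 = <-8, 2, 10>.

<0, 4, 2>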